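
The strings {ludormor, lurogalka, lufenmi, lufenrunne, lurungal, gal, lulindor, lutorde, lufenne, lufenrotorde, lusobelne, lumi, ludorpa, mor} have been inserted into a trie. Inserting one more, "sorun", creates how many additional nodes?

"sorun" shares no prefix with any stored word, so all 5 characters open new nodes.
5 − 0 = 5 new nodes.

5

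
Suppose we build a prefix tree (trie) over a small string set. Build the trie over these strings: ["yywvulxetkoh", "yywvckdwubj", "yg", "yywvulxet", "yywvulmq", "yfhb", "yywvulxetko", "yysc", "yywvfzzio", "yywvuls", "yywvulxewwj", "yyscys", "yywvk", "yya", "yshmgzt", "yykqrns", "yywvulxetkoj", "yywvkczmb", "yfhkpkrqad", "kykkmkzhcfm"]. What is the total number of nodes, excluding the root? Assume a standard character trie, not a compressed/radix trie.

For each word, the new-node count is its length minus the longest prefix already in the trie:
  "yywvulxetkoh" → 12 new (y, y, w, v, u, l, x, e, t, k, o, h)
  "yywvckdwubj" → prefix "yywv" already present; 7 new (c, k, d, w, u, b, j)
  "yg" → prefix "y" already present; 1 new (g)
  "yywvulxet" → prefix "yywvulxet" already present; 0 new (none)
  "yywvulmq" → prefix "yywvul" already present; 2 new (m, q)
  "yfhb" → prefix "y" already present; 3 new (f, h, b)
  "yywvulxetko" → prefix "yywvulxetko" already present; 0 new (none)
  "yysc" → prefix "yy" already present; 2 new (s, c)
  "yywvfzzio" → prefix "yywv" already present; 5 new (f, z, z, i, o)
  "yywvuls" → prefix "yywvul" already present; 1 new (s)
  "yywvulxewwj" → prefix "yywvulxe" already present; 3 new (w, w, j)
  "yyscys" → prefix "yysc" already present; 2 new (y, s)
  "yywvk" → prefix "yywv" already present; 1 new (k)
  "yya" → prefix "yy" already present; 1 new (a)
  "yshmgzt" → prefix "y" already present; 6 new (s, h, m, g, z, t)
  "yykqrns" → prefix "yy" already present; 5 new (k, q, r, n, s)
  "yywvulxetkoj" → prefix "yywvulxetko" already present; 1 new (j)
  "yywvkczmb" → prefix "yywvk" already present; 4 new (c, z, m, b)
  "yfhkpkrqad" → prefix "yfh" already present; 7 new (k, p, k, r, q, a, d)
  "kykkmkzhcfm" → 11 new (k, y, k, k, m, k, z, h, c, f, m)
Total nodes = 12 + 7 + 1 + 0 + 2 + 3 + 0 + 2 + 5 + 1 + 3 + 2 + 1 + 1 + 6 + 5 + 1 + 4 + 7 + 11 = 74

74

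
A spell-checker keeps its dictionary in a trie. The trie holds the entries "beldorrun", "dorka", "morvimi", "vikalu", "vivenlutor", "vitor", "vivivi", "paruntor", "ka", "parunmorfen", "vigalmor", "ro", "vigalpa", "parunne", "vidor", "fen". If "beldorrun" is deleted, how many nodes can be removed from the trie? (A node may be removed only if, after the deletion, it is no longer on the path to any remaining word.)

Walk "beldorrun" from the leaf back toward the root, removing each node that no remaining word uses.
No other word shares any prefix with "beldorrun", so all 9 of its nodes go.
Nodes removed: 9

9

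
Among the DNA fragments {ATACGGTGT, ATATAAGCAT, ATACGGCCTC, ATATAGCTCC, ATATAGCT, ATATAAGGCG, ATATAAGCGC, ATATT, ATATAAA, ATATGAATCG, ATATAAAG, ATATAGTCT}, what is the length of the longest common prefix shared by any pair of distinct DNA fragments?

The deepest shared node is where two words last agree before diverging.
e.g. "ATATAAGCAT" and "ATATAAGCGC" share the prefix "ATATAAGC" of length 8; no pair shares a longer one.
Longest shared-prefix length: 8

8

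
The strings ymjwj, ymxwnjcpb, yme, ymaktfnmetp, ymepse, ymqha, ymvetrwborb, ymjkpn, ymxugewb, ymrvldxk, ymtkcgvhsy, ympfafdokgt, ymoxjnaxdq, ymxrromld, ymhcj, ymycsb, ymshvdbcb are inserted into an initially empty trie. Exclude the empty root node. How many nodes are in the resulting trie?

Insert word by word; a character creates a node only if that edge doesn't already exist:
  "ymjwj" → 5 new (y, m, j, w, j)
  "ymxwnjcpb" → prefix "ym" already present; 7 new (x, w, n, j, c, p, b)
  "yme" → prefix "ym" already present; 1 new (e)
  "ymaktfnmetp" → prefix "ym" already present; 9 new (a, k, t, f, n, m, e, t, p)
  "ymepse" → prefix "yme" already present; 3 new (p, s, e)
  "ymqha" → prefix "ym" already present; 3 new (q, h, a)
  "ymvetrwborb" → prefix "ym" already present; 9 new (v, e, t, r, w, b, o, r, b)
  "ymjkpn" → prefix "ymj" already present; 3 new (k, p, n)
  "ymxugewb" → prefix "ymx" already present; 5 new (u, g, e, w, b)
  "ymrvldxk" → prefix "ym" already present; 6 new (r, v, l, d, x, k)
  "ymtkcgvhsy" → prefix "ym" already present; 8 new (t, k, c, g, v, h, s, y)
  "ympfafdokgt" → prefix "ym" already present; 9 new (p, f, a, f, d, o, k, g, t)
  "ymoxjnaxdq" → prefix "ym" already present; 8 new (o, x, j, n, a, x, d, q)
  "ymxrromld" → prefix "ymx" already present; 6 new (r, r, o, m, l, d)
  "ymhcj" → prefix "ym" already present; 3 new (h, c, j)
  "ymycsb" → prefix "ym" already present; 4 new (y, c, s, b)
  "ymshvdbcb" → prefix "ym" already present; 7 new (s, h, v, d, b, c, b)
Total nodes = 5 + 7 + 1 + 9 + 3 + 3 + 9 + 3 + 5 + 6 + 8 + 9 + 8 + 6 + 3 + 4 + 7 = 96

96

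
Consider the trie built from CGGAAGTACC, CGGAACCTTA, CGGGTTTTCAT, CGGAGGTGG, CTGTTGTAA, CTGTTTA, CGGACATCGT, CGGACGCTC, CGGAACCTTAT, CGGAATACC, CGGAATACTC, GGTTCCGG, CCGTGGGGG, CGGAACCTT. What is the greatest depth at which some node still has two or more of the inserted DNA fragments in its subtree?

10

The deepest shared node is where two words last agree before diverging.
e.g. "CGGAACCTTA" and "CGGAACCTTAT" share the prefix "CGGAACCTTA" of length 10; no pair shares a longer one.
Longest shared-prefix length: 10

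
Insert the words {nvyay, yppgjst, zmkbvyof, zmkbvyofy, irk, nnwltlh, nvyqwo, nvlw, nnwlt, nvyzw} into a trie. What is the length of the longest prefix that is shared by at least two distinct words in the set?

8

The deepest shared node is where two words last agree before diverging.
"zmkbvyof" and "zmkbvyofy" agree on "zmkbvyof" (8 characters) before diverging; nothing deeper is shared.
Longest shared-prefix length: 8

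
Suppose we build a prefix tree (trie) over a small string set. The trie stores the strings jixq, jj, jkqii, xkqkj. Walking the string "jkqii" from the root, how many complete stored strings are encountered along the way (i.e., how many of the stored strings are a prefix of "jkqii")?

Walk "jkqii" from the root; an end-of-word marker is hit whenever a stored word is a prefix of "jkqii".
Prefixes of the query that are stored words: "jkqii"
Count: 1

1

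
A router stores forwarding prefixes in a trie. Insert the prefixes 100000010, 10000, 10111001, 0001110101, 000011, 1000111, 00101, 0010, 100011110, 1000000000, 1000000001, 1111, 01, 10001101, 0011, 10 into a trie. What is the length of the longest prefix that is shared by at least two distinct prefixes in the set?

The deepest shared node is where two words last agree before diverging.
"1000000000" and "1000000001" agree on "100000000" (9 characters) before diverging; nothing deeper is shared.
Longest shared-prefix length: 9

9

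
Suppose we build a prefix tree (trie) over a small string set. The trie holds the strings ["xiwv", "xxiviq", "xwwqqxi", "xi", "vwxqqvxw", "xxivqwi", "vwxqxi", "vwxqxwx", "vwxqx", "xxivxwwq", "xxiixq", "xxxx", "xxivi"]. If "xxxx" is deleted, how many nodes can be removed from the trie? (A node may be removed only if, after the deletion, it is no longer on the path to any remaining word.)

2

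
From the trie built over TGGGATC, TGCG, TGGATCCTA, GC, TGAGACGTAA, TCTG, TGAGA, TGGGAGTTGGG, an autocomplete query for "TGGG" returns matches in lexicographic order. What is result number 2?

TGGGATC

Filter for "TGGG…" and sort: "TGGGAGTTGGG", "TGGGATC"
The 2nd is TGGGATC.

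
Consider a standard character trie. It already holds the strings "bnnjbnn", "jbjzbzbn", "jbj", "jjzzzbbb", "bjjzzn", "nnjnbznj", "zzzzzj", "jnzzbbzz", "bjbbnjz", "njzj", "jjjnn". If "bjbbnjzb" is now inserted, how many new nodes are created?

1

The longest prefix of "bjbbnjzb" already in the trie is "bjbbnjz" (length 7).
Each of the 1 remaining characters creates one node.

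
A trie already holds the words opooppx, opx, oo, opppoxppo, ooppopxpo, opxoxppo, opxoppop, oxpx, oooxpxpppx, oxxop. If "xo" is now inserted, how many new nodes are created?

2

"xo" shares no prefix with any stored word, so all 2 characters open new nodes.
2 − 0 = 2 new nodes.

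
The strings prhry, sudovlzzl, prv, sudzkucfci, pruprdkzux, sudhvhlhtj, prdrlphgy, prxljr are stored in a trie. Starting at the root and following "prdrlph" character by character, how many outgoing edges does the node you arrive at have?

Walk "prdrlph" from the root, arriving at one node.
Distinct next characters after "prdrlph": g.
That node has 1 child edge.

1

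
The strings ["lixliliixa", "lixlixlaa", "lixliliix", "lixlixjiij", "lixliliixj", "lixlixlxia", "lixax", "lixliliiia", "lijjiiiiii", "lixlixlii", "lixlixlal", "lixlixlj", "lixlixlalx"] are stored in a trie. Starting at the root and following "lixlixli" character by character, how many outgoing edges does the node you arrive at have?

1

Walk "lixlixli" from the root, arriving at one node.
Distinct next characters after "lixlixli": i.
That node has 1 child edge.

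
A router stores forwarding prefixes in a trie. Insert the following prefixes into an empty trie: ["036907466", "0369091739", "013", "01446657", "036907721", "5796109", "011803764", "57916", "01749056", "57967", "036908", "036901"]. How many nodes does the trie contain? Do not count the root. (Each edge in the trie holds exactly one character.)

50

For each word, the new-node count is its length minus the longest prefix already in the trie:
  "036907466" → 9 new (0, 3, 6, 9, 0, 7, 4, 6, 6)
  "0369091739" → prefix "03690" already present; 5 new (9, 1, 7, 3, 9)
  "013" → prefix "0" already present; 2 new (1, 3)
  "01446657" → prefix "01" already present; 6 new (4, 4, 6, 6, 5, 7)
  "036907721" → prefix "036907" already present; 3 new (7, 2, 1)
  "5796109" → 7 new (5, 7, 9, 6, 1, 0, 9)
  "011803764" → prefix "01" already present; 7 new (1, 8, 0, 3, 7, 6, 4)
  "57916" → prefix "579" already present; 2 new (1, 6)
  "01749056" → prefix "01" already present; 6 new (7, 4, 9, 0, 5, 6)
  "57967" → prefix "5796" already present; 1 new (7)
  "036908" → prefix "03690" already present; 1 new (8)
  "036901" → prefix "03690" already present; 1 new (1)
Total nodes = 9 + 5 + 2 + 6 + 3 + 7 + 7 + 2 + 6 + 1 + 1 + 1 = 50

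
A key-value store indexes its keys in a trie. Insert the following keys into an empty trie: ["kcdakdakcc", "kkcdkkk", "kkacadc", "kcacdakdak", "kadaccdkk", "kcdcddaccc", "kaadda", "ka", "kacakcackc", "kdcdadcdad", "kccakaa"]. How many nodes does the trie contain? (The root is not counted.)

70

Count nodes per top-level branch (shared prefixes stored once):
  'k'-branch (ka, kaadda, kacakcackc, kadaccdkk, kcacdakdak, kccakaa, kcdakdakcc, kcdcddaccc, kdcdadcdad, kkacadc, kkcdkkk): 70 nodes
Sum: 70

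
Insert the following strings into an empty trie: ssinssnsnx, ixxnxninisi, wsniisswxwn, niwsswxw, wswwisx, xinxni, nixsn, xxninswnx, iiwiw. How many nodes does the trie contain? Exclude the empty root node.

For each word, the new-node count is its length minus the longest prefix already in the trie:
  "ssinssnsnx" → 10 new (s, s, i, n, s, s, n, s, n, x)
  "ixxnxninisi" → 11 new (i, x, x, n, x, n, i, n, i, s, i)
  "wsniisswxwn" → 11 new (w, s, n, i, i, s, s, w, x, w, n)
  "niwsswxw" → 8 new (n, i, w, s, s, w, x, w)
  "wswwisx" → prefix "ws" already present; 5 new (w, w, i, s, x)
  "xinxni" → 6 new (x, i, n, x, n, i)
  "nixsn" → prefix "ni" already present; 3 new (x, s, n)
  "xxninswnx" → prefix "x" already present; 8 new (x, n, i, n, s, w, n, x)
  "iiwiw" → prefix "i" already present; 4 new (i, w, i, w)
Total nodes = 10 + 11 + 11 + 8 + 5 + 6 + 3 + 8 + 4 = 66

66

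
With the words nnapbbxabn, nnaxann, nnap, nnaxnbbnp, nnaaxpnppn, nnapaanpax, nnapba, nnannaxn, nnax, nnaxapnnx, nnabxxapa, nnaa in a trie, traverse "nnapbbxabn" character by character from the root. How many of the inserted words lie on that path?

Check each prefix of "nnapbbxabn" against the stored set — each match is an end-marker on the path.
Prefixes of the query that are stored words: "nnap", "nnapbbxabn"
Count: 2

2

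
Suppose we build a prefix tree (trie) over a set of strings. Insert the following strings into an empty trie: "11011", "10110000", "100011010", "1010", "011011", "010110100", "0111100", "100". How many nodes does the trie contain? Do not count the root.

37

Trie structure (* marks end of a word):
(root)
├─ 0
│  └─ 1
│     ├─ 0
│     │  └─ 1
│     │     └─ 1
│     │        └─ 0
│     │           └─ 1
│     │              └─ 0
│     │                 └─ 0 *
│     └─ 1
│        ├─ 0
│        │  └─ 1
│        │     └─ 1 *
│        └─ 1
│           └─ 1
│              └─ 0
│                 └─ 0 *
└─ 1
   ├─ 0
   │  ├─ 0 *
   │  │  └─ 0
   │  │     └─ 1
   │  │        └─ 1
   │  │           └─ 0
   │  │              └─ 1
   │  │                 └─ 0 *
   │  └─ 1
   │     ├─ 0 *
   │     └─ 1
   │        └─ 0
   │           └─ 0
   │              └─ 0
   │                 └─ 0 *
   └─ 1
      └─ 0
         └─ 1
            └─ 1 *
Counting every labelled node above: 37.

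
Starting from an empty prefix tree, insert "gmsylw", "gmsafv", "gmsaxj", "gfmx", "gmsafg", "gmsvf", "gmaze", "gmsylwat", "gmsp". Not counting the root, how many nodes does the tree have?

23

For each word, the new-node count is its length minus the longest prefix already in the trie:
  "gmsylw" → 6 new (g, m, s, y, l, w)
  "gmsafv" → prefix "gms" already present; 3 new (a, f, v)
  "gmsaxj" → prefix "gmsa" already present; 2 new (x, j)
  "gfmx" → prefix "g" already present; 3 new (f, m, x)
  "gmsafg" → prefix "gmsaf" already present; 1 new (g)
  "gmsvf" → prefix "gms" already present; 2 new (v, f)
  "gmaze" → prefix "gm" already present; 3 new (a, z, e)
  "gmsylwat" → prefix "gmsylw" already present; 2 new (a, t)
  "gmsp" → prefix "gms" already present; 1 new (p)
Total nodes = 6 + 3 + 2 + 3 + 1 + 2 + 3 + 2 + 1 = 23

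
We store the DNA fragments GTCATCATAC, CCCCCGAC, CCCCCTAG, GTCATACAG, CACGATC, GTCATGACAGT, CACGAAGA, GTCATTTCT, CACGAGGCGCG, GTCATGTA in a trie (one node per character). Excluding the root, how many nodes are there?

Count nodes per top-level branch (shared prefixes stored once):
  'C'-branch (CACGAAGA, CACGAGGCGCG, CACGATC, CCCCCGAC, CCCCCTAG): 26 nodes
  'G'-branch (GTCATACAG, GTCATCATAC, GTCATGACAGT, GTCATGTA, GTCATTTCT): 26 nodes
Sum: 52

52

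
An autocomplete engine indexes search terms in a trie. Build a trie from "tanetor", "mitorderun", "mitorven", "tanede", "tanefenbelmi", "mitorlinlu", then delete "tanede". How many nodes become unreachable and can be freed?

2

After clearing the end-marker at "tanede", prune upward until reaching a node still needed by another word.
The suffix "de" (2 nodes) is used only by "tanede"; the node for "tane" still has the child "t", so pruning stops there.
Nodes removed: 2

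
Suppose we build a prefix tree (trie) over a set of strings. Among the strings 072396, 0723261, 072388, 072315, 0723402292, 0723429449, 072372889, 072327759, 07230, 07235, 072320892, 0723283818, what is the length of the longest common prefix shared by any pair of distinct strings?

Look for the deepest trie node that still has at least two words in its subtree.
e.g. "072320892" and "0723261" share the prefix "07232" of length 5; no pair shares a longer one.
Longest shared-prefix length: 5

5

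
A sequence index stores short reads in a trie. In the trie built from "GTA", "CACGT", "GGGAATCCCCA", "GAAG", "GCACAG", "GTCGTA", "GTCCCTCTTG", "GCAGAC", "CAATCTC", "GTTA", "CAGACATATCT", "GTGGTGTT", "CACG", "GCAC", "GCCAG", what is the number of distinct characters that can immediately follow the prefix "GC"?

2

Walk "GC" from the root, arriving at one node.
Characters that immediately follow "GC" among the stored strings: {A, C}.
That node has 2 child edges.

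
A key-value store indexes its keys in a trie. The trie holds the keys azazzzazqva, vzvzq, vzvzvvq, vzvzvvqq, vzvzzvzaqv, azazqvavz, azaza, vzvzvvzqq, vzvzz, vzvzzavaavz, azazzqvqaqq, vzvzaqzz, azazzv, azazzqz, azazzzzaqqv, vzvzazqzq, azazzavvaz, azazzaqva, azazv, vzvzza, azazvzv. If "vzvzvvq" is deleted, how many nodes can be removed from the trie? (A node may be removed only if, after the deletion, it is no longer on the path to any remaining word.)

After clearing the end-marker at "vzvzvvq", prune upward until reaching a node still needed by another word.
Every node on "vzvzvvq" is still needed (e.g. by "vzvzvvqq"), so nothing is freed.
Nodes removed: 0

0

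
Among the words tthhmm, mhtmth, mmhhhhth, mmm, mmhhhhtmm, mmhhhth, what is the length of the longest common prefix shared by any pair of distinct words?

Look for the deepest trie node that still has at least two words in its subtree.
"mmhhhhth" and "mmhhhhtmm" agree on "mmhhhht" (7 characters) before diverging; nothing deeper is shared.
Longest shared-prefix length: 7

7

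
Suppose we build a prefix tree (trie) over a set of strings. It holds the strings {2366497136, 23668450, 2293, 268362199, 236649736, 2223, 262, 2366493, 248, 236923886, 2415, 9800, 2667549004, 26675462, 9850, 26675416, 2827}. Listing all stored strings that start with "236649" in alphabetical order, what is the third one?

236649736

Words with prefix "236649", in lexicographic order: "2366493", "2366497136", "236649736"
Position 3: 236649736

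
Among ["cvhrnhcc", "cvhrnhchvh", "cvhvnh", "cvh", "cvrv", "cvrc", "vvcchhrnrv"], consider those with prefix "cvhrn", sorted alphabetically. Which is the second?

cvhrnhchvh

Filter for "cvhrn…" and sort: "cvhrnhcc", "cvhrnhchvh"
Position 2: cvhrnhchvh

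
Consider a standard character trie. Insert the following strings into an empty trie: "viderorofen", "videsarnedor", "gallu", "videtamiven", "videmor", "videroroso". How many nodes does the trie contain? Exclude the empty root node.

36

Insert word by word; a character creates a node only if that edge doesn't already exist:
  "viderorofen" → 11 new (v, i, d, e, r, o, r, o, f, e, n)
  "videsarnedor" → prefix "vide" already present; 8 new (s, a, r, n, e, d, o, r)
  "gallu" → 5 new (g, a, l, l, u)
  "videtamiven" → prefix "vide" already present; 7 new (t, a, m, i, v, e, n)
  "videmor" → prefix "vide" already present; 3 new (m, o, r)
  "videroroso" → prefix "videroro" already present; 2 new (s, o)
Total nodes = 11 + 8 + 5 + 7 + 3 + 2 = 36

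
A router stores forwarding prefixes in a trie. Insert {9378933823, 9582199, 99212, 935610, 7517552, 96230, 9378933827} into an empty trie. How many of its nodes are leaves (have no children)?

A leaf is a node with no children — equivalently, the end of a word that is not a proper prefix of any other stored word.
Those words: "7517552", "935610", "9378933823", "9378933827", "9582199", "96230", "99212"
Leaf count: 7

7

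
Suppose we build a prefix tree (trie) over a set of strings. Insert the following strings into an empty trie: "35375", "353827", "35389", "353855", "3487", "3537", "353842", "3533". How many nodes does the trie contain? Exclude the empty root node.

17

Count nodes per top-level branch (shared prefixes stored once):
  '3'-branch (3487, 3533, 3537, 35375, 353827, 353842, 353855, 35389): 17 nodes
Sum: 17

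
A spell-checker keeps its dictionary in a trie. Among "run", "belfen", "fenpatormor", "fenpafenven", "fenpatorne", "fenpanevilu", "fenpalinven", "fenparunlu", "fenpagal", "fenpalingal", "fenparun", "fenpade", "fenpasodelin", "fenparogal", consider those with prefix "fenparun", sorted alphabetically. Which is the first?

Filter for "fenparun…" and sort: "fenparun", "fenparunlu"
Position 1: fenparun

fenparun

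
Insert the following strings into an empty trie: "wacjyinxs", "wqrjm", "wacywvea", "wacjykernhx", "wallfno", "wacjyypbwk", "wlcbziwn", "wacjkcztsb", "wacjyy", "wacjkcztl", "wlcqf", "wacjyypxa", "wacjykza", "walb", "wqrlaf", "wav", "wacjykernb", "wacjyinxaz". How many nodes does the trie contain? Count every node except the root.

62

Insert word by word; a character creates a node only if that edge doesn't already exist:
  "wacjyinxs" → 9 new (w, a, c, j, y, i, n, x, s)
  "wqrjm" → prefix "w" already present; 4 new (q, r, j, m)
  "wacywvea" → prefix "wac" already present; 5 new (y, w, v, e, a)
  "wacjykernhx" → prefix "wacjy" already present; 6 new (k, e, r, n, h, x)
  "wallfno" → prefix "wa" already present; 5 new (l, l, f, n, o)
  "wacjyypbwk" → prefix "wacjy" already present; 5 new (y, p, b, w, k)
  "wlcbziwn" → prefix "w" already present; 7 new (l, c, b, z, i, w, n)
  "wacjkcztsb" → prefix "wacj" already present; 6 new (k, c, z, t, s, b)
  "wacjyy" → prefix "wacjyy" already present; 0 new (none)
  "wacjkcztl" → prefix "wacjkczt" already present; 1 new (l)
  "wlcqf" → prefix "wlc" already present; 2 new (q, f)
  "wacjyypxa" → prefix "wacjyyp" already present; 2 new (x, a)
  "wacjykza" → prefix "wacjyk" already present; 2 new (z, a)
  "walb" → prefix "wal" already present; 1 new (b)
  "wqrlaf" → prefix "wqr" already present; 3 new (l, a, f)
  "wav" → prefix "wa" already present; 1 new (v)
  "wacjykernb" → prefix "wacjykern" already present; 1 new (b)
  "wacjyinxaz" → prefix "wacjyinx" already present; 2 new (a, z)
Total nodes = 9 + 4 + 5 + 6 + 5 + 5 + 7 + 6 + 0 + 1 + 2 + 2 + 2 + 1 + 3 + 1 + 1 + 2 = 62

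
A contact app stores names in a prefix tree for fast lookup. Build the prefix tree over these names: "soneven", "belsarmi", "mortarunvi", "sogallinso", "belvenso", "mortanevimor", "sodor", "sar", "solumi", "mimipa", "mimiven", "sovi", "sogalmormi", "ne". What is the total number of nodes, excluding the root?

Count nodes per top-level branch (shared prefixes stored once):
  'b'-branch (belsarmi, belvenso): 13 nodes
  'm'-branch (mimipa, mimiven, mortanevimor, mortarunvi): 25 nodes
  'n'-branch (ne): 2 nodes
  's'-branch (sar, sodor, sogallinso, sogalmormi, solumi, soneven, sovi): 31 nodes
Sum: 71

71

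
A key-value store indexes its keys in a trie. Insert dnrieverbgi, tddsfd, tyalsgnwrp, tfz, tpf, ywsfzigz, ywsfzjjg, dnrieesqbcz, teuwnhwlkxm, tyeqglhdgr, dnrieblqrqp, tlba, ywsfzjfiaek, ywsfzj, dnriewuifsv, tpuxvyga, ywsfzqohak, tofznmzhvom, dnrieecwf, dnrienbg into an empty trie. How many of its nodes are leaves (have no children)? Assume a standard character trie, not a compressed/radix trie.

Leaves are exactly the stored words that no other stored word extends.
Those words: "dnrieblqrqp", "dnrieecwf", "dnrieesqbcz", "dnrienbg", "dnrieverbgi", "dnriewuifsv", "tddsfd", "teuwnhwlkxm", "tfz", "tlba", "tofznmzhvom", "tpf", "tpuxvyga", "tyalsgnwrp", "tyeqglhdgr", "ywsfzigz", "ywsfzjfiaek", "ywsfzjjg", "ywsfzqohak"
Leaf count: 19

19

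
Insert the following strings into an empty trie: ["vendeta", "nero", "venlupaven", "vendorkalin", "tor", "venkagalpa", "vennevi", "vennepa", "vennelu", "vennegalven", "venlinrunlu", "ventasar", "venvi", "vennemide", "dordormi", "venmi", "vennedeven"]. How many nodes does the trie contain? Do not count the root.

Trace insertions, counting only characters that open a new branch:
  "vendeta" → 7 new (v, e, n, d, e, t, a)
  "nero" → 4 new (n, e, r, o)
  "venlupaven" → prefix "ven" already present; 7 new (l, u, p, a, v, e, n)
  "vendorkalin" → prefix "vend" already present; 7 new (o, r, k, a, l, i, n)
  "tor" → 3 new (t, o, r)
  "venkagalpa" → prefix "ven" already present; 7 new (k, a, g, a, l, p, a)
  "vennevi" → prefix "ven" already present; 4 new (n, e, v, i)
  "vennepa" → prefix "venne" already present; 2 new (p, a)
  "vennelu" → prefix "venne" already present; 2 new (l, u)
  "vennegalven" → prefix "venne" already present; 6 new (g, a, l, v, e, n)
  "venlinrunlu" → prefix "venl" already present; 7 new (i, n, r, u, n, l, u)
  "ventasar" → prefix "ven" already present; 5 new (t, a, s, a, r)
  "venvi" → prefix "ven" already present; 2 new (v, i)
  "vennemide" → prefix "venne" already present; 4 new (m, i, d, e)
  "dordormi" → 8 new (d, o, r, d, o, r, m, i)
  "venmi" → prefix "ven" already present; 2 new (m, i)
  "vennedeven" → prefix "venne" already present; 5 new (d, e, v, e, n)
Total nodes = 7 + 4 + 7 + 7 + 3 + 7 + 4 + 2 + 2 + 6 + 7 + 5 + 2 + 4 + 8 + 2 + 5 = 82

82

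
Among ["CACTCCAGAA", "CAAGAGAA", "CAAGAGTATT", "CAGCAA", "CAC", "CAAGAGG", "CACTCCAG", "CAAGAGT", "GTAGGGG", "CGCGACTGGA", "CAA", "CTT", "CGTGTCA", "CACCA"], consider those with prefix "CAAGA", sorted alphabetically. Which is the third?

CAAGAGT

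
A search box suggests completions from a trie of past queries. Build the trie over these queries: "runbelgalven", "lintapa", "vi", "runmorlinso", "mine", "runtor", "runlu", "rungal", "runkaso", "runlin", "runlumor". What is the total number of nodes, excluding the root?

Insert word by word; a character creates a node only if that edge doesn't already exist:
  "runbelgalven" → 12 new (r, u, n, b, e, l, g, a, l, v, e, n)
  "lintapa" → 7 new (l, i, n, t, a, p, a)
  "vi" → 2 new (v, i)
  "runmorlinso" → prefix "run" already present; 8 new (m, o, r, l, i, n, s, o)
  "mine" → 4 new (m, i, n, e)
  "runtor" → prefix "run" already present; 3 new (t, o, r)
  "runlu" → prefix "run" already present; 2 new (l, u)
  "rungal" → prefix "run" already present; 3 new (g, a, l)
  "runkaso" → prefix "run" already present; 4 new (k, a, s, o)
  "runlin" → prefix "runl" already present; 2 new (i, n)
  "runlumor" → prefix "runlu" already present; 3 new (m, o, r)
Total nodes = 12 + 7 + 2 + 8 + 4 + 3 + 2 + 3 + 4 + 2 + 3 = 50

50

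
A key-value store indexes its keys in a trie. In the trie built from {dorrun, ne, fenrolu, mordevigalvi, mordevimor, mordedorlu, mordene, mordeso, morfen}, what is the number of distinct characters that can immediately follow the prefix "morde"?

4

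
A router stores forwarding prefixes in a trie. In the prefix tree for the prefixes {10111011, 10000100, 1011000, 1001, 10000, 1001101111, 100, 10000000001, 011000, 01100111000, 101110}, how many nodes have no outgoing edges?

7

Leaves are exactly the stored words that no other stored word extends.
Those words: "011000", "01100111000", "10000000001", "10000100", "1001101111", "1011000", "10111011"
Leaf count: 7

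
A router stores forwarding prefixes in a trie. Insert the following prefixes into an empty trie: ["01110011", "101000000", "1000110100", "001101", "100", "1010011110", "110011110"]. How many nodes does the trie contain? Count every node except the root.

Insert word by word; a character creates a node only if that edge doesn't already exist:
  "01110011" → 8 new (0, 1, 1, 1, 0, 0, 1, 1)
  "101000000" → 9 new (1, 0, 1, 0, 0, 0, 0, 0, 0)
  "1000110100" → prefix "10" already present; 8 new (0, 0, 1, 1, 0, 1, 0, 0)
  "001101" → prefix "0" already present; 5 new (0, 1, 1, 0, 1)
  "100" → prefix "100" already present; 0 new (none)
  "1010011110" → prefix "10100" already present; 5 new (1, 1, 1, 1, 0)
  "110011110" → prefix "1" already present; 8 new (1, 0, 0, 1, 1, 1, 1, 0)
Total nodes = 8 + 9 + 8 + 5 + 0 + 5 + 8 = 43

43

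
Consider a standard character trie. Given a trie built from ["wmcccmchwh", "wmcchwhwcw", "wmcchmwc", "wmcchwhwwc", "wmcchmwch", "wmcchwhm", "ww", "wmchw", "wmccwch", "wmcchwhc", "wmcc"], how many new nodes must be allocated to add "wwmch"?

The longest prefix of "wwmch" already in the trie is "ww" (length 2).
Each of the 3 remaining characters creates one node.

3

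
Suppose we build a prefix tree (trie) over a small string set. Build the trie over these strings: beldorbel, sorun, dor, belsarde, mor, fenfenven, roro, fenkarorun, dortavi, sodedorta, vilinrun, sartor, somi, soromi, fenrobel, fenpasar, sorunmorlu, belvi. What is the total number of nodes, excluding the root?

91

Insert word by word; a character creates a node only if that edge doesn't already exist:
  "beldorbel" → 9 new (b, e, l, d, o, r, b, e, l)
  "sorun" → 5 new (s, o, r, u, n)
  "dor" → 3 new (d, o, r)
  "belsarde" → prefix "bel" already present; 5 new (s, a, r, d, e)
  "mor" → 3 new (m, o, r)
  "fenfenven" → 9 new (f, e, n, f, e, n, v, e, n)
  "roro" → 4 new (r, o, r, o)
  "fenkarorun" → prefix "fen" already present; 7 new (k, a, r, o, r, u, n)
  "dortavi" → prefix "dor" already present; 4 new (t, a, v, i)
  "sodedorta" → prefix "so" already present; 7 new (d, e, d, o, r, t, a)
  "vilinrun" → 8 new (v, i, l, i, n, r, u, n)
  "sartor" → prefix "s" already present; 5 new (a, r, t, o, r)
  "somi" → prefix "so" already present; 2 new (m, i)
  "soromi" → prefix "sor" already present; 3 new (o, m, i)
  "fenrobel" → prefix "fen" already present; 5 new (r, o, b, e, l)
  "fenpasar" → prefix "fen" already present; 5 new (p, a, s, a, r)
  "sorunmorlu" → prefix "sorun" already present; 5 new (m, o, r, l, u)
  "belvi" → prefix "bel" already present; 2 new (v, i)
Total nodes = 9 + 5 + 3 + 5 + 3 + 9 + 4 + 7 + 4 + 7 + 8 + 5 + 2 + 3 + 5 + 5 + 5 + 2 = 91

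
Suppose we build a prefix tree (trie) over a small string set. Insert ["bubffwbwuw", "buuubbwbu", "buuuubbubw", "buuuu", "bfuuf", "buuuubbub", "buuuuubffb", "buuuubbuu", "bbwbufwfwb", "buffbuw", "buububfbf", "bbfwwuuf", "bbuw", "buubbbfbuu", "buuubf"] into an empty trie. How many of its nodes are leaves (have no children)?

A leaf is a node with no children — equivalently, the end of a word that is not a proper prefix of any other stored word.
Those words: "bbfwwuuf", "bbuw", "bbwbufwfwb", "bfuuf", "bubffwbwuw", "buffbuw", "buubbbfbuu", "buububfbf", "buuubbwbu", "buuubf", "buuuubbubw", "buuuubbuu", "buuuuubffb"
Leaf count: 13

13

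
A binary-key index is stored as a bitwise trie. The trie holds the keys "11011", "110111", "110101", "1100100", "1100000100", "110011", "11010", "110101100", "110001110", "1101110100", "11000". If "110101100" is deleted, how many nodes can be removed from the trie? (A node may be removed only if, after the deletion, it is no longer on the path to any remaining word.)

3

After clearing the end-marker at "110101100", prune upward until reaching a node still needed by another word.
The suffix "100" (3 nodes) is used only by "110101100"; "110101" is itself a stored word, so pruning stops there.
Nodes removed: 3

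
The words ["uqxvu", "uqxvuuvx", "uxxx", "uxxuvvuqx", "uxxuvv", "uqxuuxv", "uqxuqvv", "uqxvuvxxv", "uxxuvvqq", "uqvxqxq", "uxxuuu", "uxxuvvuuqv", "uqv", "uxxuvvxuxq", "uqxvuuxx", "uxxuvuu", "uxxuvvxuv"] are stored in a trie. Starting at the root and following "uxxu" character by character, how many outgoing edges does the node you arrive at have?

2

Follow the path "uxxu" to its node, then look at its outgoing edges.
Distinct next characters after "uxxu": u, v.
That node has 2 child edges.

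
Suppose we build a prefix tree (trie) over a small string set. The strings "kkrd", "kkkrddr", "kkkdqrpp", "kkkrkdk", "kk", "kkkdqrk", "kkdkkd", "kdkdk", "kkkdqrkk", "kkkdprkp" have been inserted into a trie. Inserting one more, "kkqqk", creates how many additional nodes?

3

"kk" is already a path in the trie; the remaining "qqk" must be added.
So 5 − 2 = 3 new nodes.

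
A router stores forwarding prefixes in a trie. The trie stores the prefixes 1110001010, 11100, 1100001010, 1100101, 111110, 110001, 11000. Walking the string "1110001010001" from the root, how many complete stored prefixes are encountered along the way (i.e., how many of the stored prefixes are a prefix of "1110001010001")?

2

Traverse "1110001010001" character by character; count nodes along the way that are marked as word ends.
Prefixes of the query that are stored words: "11100", "1110001010"
Count: 2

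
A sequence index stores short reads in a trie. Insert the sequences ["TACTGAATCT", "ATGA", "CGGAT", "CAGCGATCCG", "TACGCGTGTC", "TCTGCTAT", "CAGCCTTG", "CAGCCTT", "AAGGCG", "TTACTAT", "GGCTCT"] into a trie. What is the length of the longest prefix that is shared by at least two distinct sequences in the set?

Look for the deepest trie node that still has at least two words in its subtree.
e.g. "CAGCCTT" and "CAGCCTTG" share the prefix "CAGCCTT" of length 7; no pair shares a longer one.
Longest shared-prefix length: 7

7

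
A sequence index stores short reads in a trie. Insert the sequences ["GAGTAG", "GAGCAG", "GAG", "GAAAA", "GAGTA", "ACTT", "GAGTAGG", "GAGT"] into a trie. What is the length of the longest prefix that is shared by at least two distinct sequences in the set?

6

Equivalently: take the maximum, over all pairs, of their longest common prefix length.
e.g. "GAGTAG" and "GAGTAGG" share the prefix "GAGTAG" of length 6; no pair shares a longer one.
Longest shared-prefix length: 6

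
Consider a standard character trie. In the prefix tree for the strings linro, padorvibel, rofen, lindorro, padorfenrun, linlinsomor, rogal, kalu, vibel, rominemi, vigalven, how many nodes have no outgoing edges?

Leaves are exactly the stored words that no other stored word extends.
Those words: "kalu", "lindorro", "linlinsomor", "linro", "padorfenrun", "padorvibel", "rofen", "rogal", "rominemi", "vibel", "vigalven"
Leaf count: 11

11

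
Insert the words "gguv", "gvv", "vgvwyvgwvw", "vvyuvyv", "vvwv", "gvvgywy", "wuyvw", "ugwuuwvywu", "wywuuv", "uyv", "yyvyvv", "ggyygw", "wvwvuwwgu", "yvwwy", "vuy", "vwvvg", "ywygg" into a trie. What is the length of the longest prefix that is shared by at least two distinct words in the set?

Look for the deepest trie node that still has at least two words in its subtree.
"gvv" and "gvvgywy" agree on "gvv" (3 characters) before diverging; nothing deeper is shared.
Longest shared-prefix length: 3

3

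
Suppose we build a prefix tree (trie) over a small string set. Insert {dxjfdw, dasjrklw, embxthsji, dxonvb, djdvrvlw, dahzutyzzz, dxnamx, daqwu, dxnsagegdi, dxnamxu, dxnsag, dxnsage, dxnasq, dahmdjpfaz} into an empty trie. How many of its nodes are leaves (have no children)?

A leaf is a node with no children — equivalently, the end of a word that is not a proper prefix of any other stored word.
Those words: "dahmdjpfaz", "dahzutyzzz", "daqwu", "dasjrklw", "djdvrvlw", "dxjfdw", "dxnamxu", "dxnasq", "dxnsagegdi", "dxonvb", "embxthsji"
Leaf count: 11

11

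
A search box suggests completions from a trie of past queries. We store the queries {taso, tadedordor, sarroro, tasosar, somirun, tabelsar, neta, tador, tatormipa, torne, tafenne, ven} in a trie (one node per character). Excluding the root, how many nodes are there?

For each word, the new-node count is its length minus the longest prefix already in the trie:
  "taso" → 4 new (t, a, s, o)
  "tadedordor" → prefix "ta" already present; 8 new (d, e, d, o, r, d, o, r)
  "sarroro" → 7 new (s, a, r, r, o, r, o)
  "tasosar" → prefix "taso" already present; 3 new (s, a, r)
  "somirun" → prefix "s" already present; 6 new (o, m, i, r, u, n)
  "tabelsar" → prefix "ta" already present; 6 new (b, e, l, s, a, r)
  "neta" → 4 new (n, e, t, a)
  "tador" → prefix "tad" already present; 2 new (o, r)
  "tatormipa" → prefix "ta" already present; 7 new (t, o, r, m, i, p, a)
  "torne" → prefix "t" already present; 4 new (o, r, n, e)
  "tafenne" → prefix "ta" already present; 5 new (f, e, n, n, e)
  "ven" → 3 new (v, e, n)
Total nodes = 4 + 8 + 7 + 3 + 6 + 6 + 4 + 2 + 7 + 4 + 5 + 3 = 59

59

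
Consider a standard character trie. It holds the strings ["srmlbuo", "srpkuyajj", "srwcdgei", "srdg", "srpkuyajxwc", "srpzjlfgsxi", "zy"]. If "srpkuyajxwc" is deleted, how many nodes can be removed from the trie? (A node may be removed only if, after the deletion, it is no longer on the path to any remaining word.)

3

A node on "srpkuyajxwc"'s path can go only if nothing else ends at it or branches off below it.
The suffix "xwc" (3 nodes) is used only by "srpkuyajxwc"; the node for "srpkuyaj" still has the child "j", so pruning stops there.
Nodes removed: 3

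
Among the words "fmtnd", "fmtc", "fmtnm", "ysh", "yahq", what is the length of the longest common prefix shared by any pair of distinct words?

Look for the deepest trie node that still has at least two words in its subtree.
"fmtnd" and "fmtnm" agree on "fmtn" (4 characters) before diverging; nothing deeper is shared.
Longest shared-prefix length: 4

4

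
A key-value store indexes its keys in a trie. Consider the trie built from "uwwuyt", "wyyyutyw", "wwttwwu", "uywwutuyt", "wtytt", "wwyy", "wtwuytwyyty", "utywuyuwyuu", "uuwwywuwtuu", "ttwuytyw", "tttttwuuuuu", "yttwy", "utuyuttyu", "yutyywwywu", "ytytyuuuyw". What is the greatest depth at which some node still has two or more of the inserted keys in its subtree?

The deepest shared node is where two words last agree before diverging.
e.g. "tttttwuuuuu" and "ttwuytyw" share the prefix "tt" of length 2; no pair shares a longer one.
Longest shared-prefix length: 2

2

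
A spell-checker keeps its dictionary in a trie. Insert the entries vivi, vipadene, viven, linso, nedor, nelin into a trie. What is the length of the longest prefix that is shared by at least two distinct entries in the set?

Equivalently: take the maximum, over all pairs, of their longest common prefix length.
"viven" and "vivi" agree on "viv" (3 characters) before diverging; nothing deeper is shared.
Longest shared-prefix length: 3

3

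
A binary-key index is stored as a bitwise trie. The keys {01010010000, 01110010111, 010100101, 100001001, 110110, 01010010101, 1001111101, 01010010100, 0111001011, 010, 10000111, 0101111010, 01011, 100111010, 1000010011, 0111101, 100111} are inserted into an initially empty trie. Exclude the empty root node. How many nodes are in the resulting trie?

60

For each word, the new-node count is its length minus the longest prefix already in the trie:
  "01010010000" → 11 new (0, 1, 0, 1, 0, 0, 1, 0, 0, 0, 0)
  "01110010111" → prefix "01" already present; 9 new (1, 1, 0, 0, 1, 0, 1, 1, 1)
  "010100101" → prefix "01010010" already present; 1 new (1)
  "100001001" → 9 new (1, 0, 0, 0, 0, 1, 0, 0, 1)
  "110110" → prefix "1" already present; 5 new (1, 0, 1, 1, 0)
  "01010010101" → prefix "010100101" already present; 2 new (0, 1)
  "1001111101" → prefix "100" already present; 7 new (1, 1, 1, 1, 1, 0, 1)
  "01010010100" → prefix "0101001010" already present; 1 new (0)
  "0111001011" → prefix "0111001011" already present; 0 new (none)
  "010" → prefix "010" already present; 0 new (none)
  "10000111" → prefix "100001" already present; 2 new (1, 1)
  "0101111010" → prefix "0101" already present; 6 new (1, 1, 1, 0, 1, 0)
  "01011" → prefix "01011" already present; 0 new (none)
  "100111010" → prefix "100111" already present; 3 new (0, 1, 0)
  "1000010011" → prefix "100001001" already present; 1 new (1)
  "0111101" → prefix "0111" already present; 3 new (1, 0, 1)
  "100111" → prefix "100111" already present; 0 new (none)
Total nodes = 11 + 9 + 1 + 9 + 5 + 2 + 7 + 1 + 0 + 0 + 2 + 6 + 0 + 3 + 1 + 3 + 0 = 60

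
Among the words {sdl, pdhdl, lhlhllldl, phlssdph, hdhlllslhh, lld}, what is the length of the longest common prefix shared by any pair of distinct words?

1

Look for the deepest trie node that still has at least two words in its subtree.
e.g. "lhlhllldl" and "lld" share the prefix "l" of length 1; no pair shares a longer one.
Longest shared-prefix length: 1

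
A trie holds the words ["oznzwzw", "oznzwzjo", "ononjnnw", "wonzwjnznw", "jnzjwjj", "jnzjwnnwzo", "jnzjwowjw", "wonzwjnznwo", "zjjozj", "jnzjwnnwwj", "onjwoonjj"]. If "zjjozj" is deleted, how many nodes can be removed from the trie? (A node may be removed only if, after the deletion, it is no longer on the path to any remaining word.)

Walk "zjjozj" from the leaf back toward the root, removing each node that no remaining word uses.
No other word shares any prefix with "zjjozj", so all 6 of its nodes go.
Nodes removed: 6

6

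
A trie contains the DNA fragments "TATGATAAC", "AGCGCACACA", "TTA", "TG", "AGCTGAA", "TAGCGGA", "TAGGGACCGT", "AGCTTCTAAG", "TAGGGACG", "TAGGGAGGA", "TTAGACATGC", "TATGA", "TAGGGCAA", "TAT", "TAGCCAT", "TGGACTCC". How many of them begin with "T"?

13

Traverse to the node for "T", then collect every word in that subtree.
Matches: "TAGCCAT", "TAGCGGA", "TAGGGACCGT", "TAGGGACG", "TAGGGAGGA", "TAGGGCAA", "TAT", "TATGA", "TATGATAAC", "TG", "TGGACTCC", "TTA", "TTAGACATGC"
Count: 13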